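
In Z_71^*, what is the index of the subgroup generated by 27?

2

The order of 27 must divide φ(71) = 71 − 1 = 70 = 2 · 5 · 7.
Divisors of 70: 1, 2, 5, 7, 10, 14, 35, 70.
Check 27^d mod 71 for each divisor in increasing order:
27^1 ≡ 27 (mod 71)
27^2 ≡ 19 (mod 71)
27^5 ≡ 20 (mod 71)
27^7 ≡ 25 (mod 71)
27^10 ≡ 45 (mod 71)
27^14 ≡ 57 (mod 71)
27^35 ≡ 1 (mod 71) ✓
So ord_71(27) = 35, hence |⟨27⟩| = 35.
The index is φ(71) / ord(27) = 70 / 35 = 2.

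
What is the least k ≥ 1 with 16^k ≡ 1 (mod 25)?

5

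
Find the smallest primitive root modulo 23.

5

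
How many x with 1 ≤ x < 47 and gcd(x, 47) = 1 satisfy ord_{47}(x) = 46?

22

φ(47) = 47 − 1 = 46 = 2 · 23.
In a cyclic group of order 46, there are φ(d) elements of order d for each divisor d of 46, and zero for non-divisors.
46 = 2 · 23 divides 46, and φ(46) = 22.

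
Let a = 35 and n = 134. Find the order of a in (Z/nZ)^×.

The order of 35 must divide φ(134) = φ(2)·φ(67) = 1·66 = 66 = 2 · 3 · 11.
Divisors of 66: 1, 2, 3, 6, 11, 22, 33, 66.
Check 35^d mod 134 for each divisor in increasing order:
35^1 ≡ 35
35^2 ≡ 19
35^3 ≡ 129
35^6 ≡ 25
35^11 ≡ 37
35^22 ≡ 29
35^33 ≡ 1
Therefore the multiplicative order of 35 modulo 134 is 33.

33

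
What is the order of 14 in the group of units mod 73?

72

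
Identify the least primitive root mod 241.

7

φ(241) = 241 − 1 = 240 = 2^4 · 3 · 5.
g is a primitive root iff g^(240/q) ≢ 1 (mod 241) for each prime q ∈ {2, 3, 5}.
g = 2: 2^120 ≡ 1 — hits 1, so not a primitive root.
g = 3: 3^120 ≡ 1 — hits 1, so not a primitive root.
g = 4: 4^120 ≡ 1 — hits 1, so not a primitive root.
g = 5: 5^120 ≡ 1 — hits 1, so not a primitive root.
g = 6: 6^120 ≡ 1 — hits 1, so not a primitive root.
g = 7: 7^120 ≡ 240; 7^80 ≡ 15; 7^48 ≡ 91 — none is 1, so 7 is a primitive root.
So 7 is the smallest generator of (Z/241Z)^×.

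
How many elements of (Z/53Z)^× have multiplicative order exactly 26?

12

φ(53) = 53 − 1 = 52 = 2^2 · 13.
(Z/53Z)^× is cyclic (|G| = 52); a cyclic group of order m has exactly φ(d) elements of each order d | m, and none otherwise.
26 = 2 · 13 divides 52, and φ(26) = 12.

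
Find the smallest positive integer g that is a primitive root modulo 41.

6

φ(41) = 41 − 1 = 40 = 2^3 · 5.
Test candidates g = 2, 3, … against the prime factors q ∈ {2, 5} of φ(41): g is a generator iff g^(40/q) ≢ 1 for every such q.
g = 2: 2^20 ≡ 1 — hits 1, so not a primitive root.
g = 3: 3^20 ≡ 40; 3^8 ≡ 1 — hits 1, so not a primitive root.
g = 4: 4^20 ≡ 1 — hits 1, so not a primitive root.
g = 5: 5^20 ≡ 1 — hits 1, so not a primitive root.
g = 6: 6^20 ≡ 40; 6^8 ≡ 10 — none is 1, so 6 is a primitive root.
The smallest primitive root modulo 41 is 6.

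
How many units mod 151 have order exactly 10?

4

φ(151) = 151 − 1 = 150 = 2 · 3 · 5^2.
Since (Z/151Z)^× is cyclic of order 150, the number of elements of order d is φ(d) when d | 150 and 0 otherwise.
10 = 2 · 5 divides 150, and φ(10) = 4.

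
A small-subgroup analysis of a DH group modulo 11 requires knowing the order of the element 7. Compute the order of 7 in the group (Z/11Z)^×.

ord(7) | φ(11) = 11 − 1 = 10 = 2 · 5.
Divisors of 10: 1, 2, 5, 10.
Evaluate successive powers at the divisors of 10:
7^1 ≡ 7
7^2 ≡ 5
7^5 ≡ 10
7^10 ≡ 1
So ord_11(7) = 10.

10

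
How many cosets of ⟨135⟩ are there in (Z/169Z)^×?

The order of 135 must divide φ(169) = φ(13^2) = 13·(13−1) = 156 = 2^2 · 3 · 13.
Divisors of 156: 1, 2, 3, 4, 6, 12, 13, 26, 39, 52, 78, 156.
Compute 135^d (mod 169) for the divisors d until we hit 1:
135^1 ≡ 135 (mod 169)
135^2 ≡ 142 (mod 169)
135^3 ≡ 73 (mod 169)
135^4 ≡ 53 (mod 169)
135^6 ≡ 90 (mod 169)
135^12 ≡ 157 (mod 169)
135^13 ≡ 70 (mod 169)
135^26 ≡ 168 (mod 169)
135^39 ≡ 99 (mod 169)
135^52 ≡ 1 (mod 169) ✓
So ord_169(135) = 52, hence |⟨135⟩| = 52.
Index = |(Z/169Z)^×| / |⟨135⟩| = 156 / 52 = 3.

3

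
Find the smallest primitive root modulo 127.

3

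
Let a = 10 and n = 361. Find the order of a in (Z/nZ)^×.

By Lagrange's theorem, ord_361(10) divides φ(361) = φ(19^2) = 19·(19−1) = 342 = 2 · 3^2 · 19.
Divisors of 342: 1, 2, 3, 6, 9, 18, 19, 38, 57, 114, 171, 342.
Compute 10^d (mod 361) for the divisors d until we hit 1:
10^1 ≡ 10
10^2 ≡ 100
10^3 ≡ 278
10^6 ≡ 30
10^9 ≡ 37
10^18 ≡ 286
10^19 ≡ 333
10^38 ≡ 62
10^57 ≡ 69
10^114 ≡ 68
10^171 ≡ 360
10^342 ≡ 1
Hence ord(10) = 342.

342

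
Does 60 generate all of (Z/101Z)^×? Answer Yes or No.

φ(101) = 101 − 1 = 100 = 2^2 · 5^2.
Test 60^(100/q) mod 101 for each prime factor q of 100:
60^50 ≡ 100 (mod 101)  [q = 2: ≢ 1 ✓]
60^20 ≡ 1 (mod 101)  [q = 5: ≡ 1 ✗]
The check at q = 5 fails, so 60 generates a proper subgroup.

No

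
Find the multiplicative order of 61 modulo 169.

The order of 61 must divide φ(169) = φ(13^2) = 13·(13−1) = 156 = 2^2 · 3 · 13.
Divisors of 156: 1, 2, 3, 4, 6, 12, 13, 26, 39, 52, 78, 156.
Check 61^d mod 169 for each divisor in increasing order:
61^1 ≡ 61 (mod 169)
61^2 ≡ 3 (mod 169)
61^3 ≡ 14 (mod 169)
61^4 ≡ 9 (mod 169)
61^6 ≡ 27 (mod 169)
61^12 ≡ 53 (mod 169)
61^13 ≡ 22 (mod 169)
61^26 ≡ 146 (mod 169)
61^39 ≡ 1 (mod 169) ✓
The smallest such exponent is 39, so the order of 61 is 39.

39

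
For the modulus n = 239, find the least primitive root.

φ(239) = 239 − 1 = 238 = 2 · 7 · 17.
Test candidates g = 2, 3, … against the prime factors q ∈ {2, 7, 17} of φ(239): g is a generator iff g^(238/q) ≢ 1 for every such q.
g = 2: 2^119 ≡ 1 — hits 1, so not a primitive root.
g = 3: 3^119 ≡ 1 — hits 1, so not a primitive root.
g = 4: 4^119 ≡ 1 — hits 1, so not a primitive root.
g = 5: 5^119 ≡ 1 — hits 1, so not a primitive root.
g = 6: 6^119 ≡ 1 — hits 1, so not a primitive root.
g = 7: 7^119 ≡ 238; 7^34 ≡ 24; 7^14 ≡ 211 — none is 1, so 7 is a primitive root.
So 7 is the smallest generator of (Z/239Z)^×.

7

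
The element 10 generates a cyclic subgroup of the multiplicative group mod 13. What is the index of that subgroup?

2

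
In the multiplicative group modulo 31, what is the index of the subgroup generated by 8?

6

Since 8 ∈ (Z/31Z)^×, its order divides φ(31) = 31 − 1 = 30 = 2 · 3 · 5.
Divisors of 30: 1, 2, 3, 5, 6, 10, 15, 30.
Check 8^d mod 31 for each divisor in increasing order:
8^1 ≡ 8 (mod 31)
8^2 ≡ 2 (mod 31)
8^3 ≡ 16 (mod 31)
8^5 ≡ 1 (mod 31) ✓
The order of 8 is 5, so the subgroup it generates has 5 elements.
[(Z/31Z)^× : ⟨8⟩] = 30/5 = 6.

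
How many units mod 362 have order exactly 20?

8

φ(362) = φ(2)·φ(181) = 1·180 = 180 = 2^2 · 3^2 · 5.
Since (Z/362Z)^× is cyclic of order 180, the number of elements of order d is φ(d) when d | 180 and 0 otherwise.
20 = 2^2 · 5 divides 180, and φ(20) = 8.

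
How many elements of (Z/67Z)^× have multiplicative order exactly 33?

20

φ(67) = 67 − 1 = 66 = 2 · 3 · 11.
(Z/67Z)^× is cyclic (|G| = 66); a cyclic group of order m has exactly φ(d) elements of each order d | m, and none otherwise.
33 = 3 · 11 divides 66, and φ(33) = 20.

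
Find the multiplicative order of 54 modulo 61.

ord(54) | φ(61) = 61 − 1 = 60 = 2^2 · 3 · 5.
Divisors of 60: 1, 2, 3, 4, 5, 6, 10, 12, 15, 20, 30, 60.
Test each divisor d:
54^1 ≡ 54 (mod 61)
54^2 ≡ 49 (mod 61)
54^3 ≡ 23 (mod 61)
54^4 ≡ 22 (mod 61)
54^5 ≡ 29 (mod 61)
54^6 ≡ 41 (mod 61)
54^10 ≡ 48 (mod 61)
54^12 ≡ 34 (mod 61)
54^15 ≡ 50 (mod 61)
54^20 ≡ 47 (mod 61)
54^30 ≡ 60 (mod 61)
54^60 ≡ 1 (mod 61) ✓
So ord_61(54) = 60.

60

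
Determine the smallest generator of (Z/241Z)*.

φ(241) = 241 − 1 = 240 = 2^4 · 3 · 5.
Test candidates g = 2, 3, … against the prime factors q ∈ {2, 3, 5} of φ(241): g is a generator iff g^(240/q) ≢ 1 for every such q.
g = 2: 2^120 ≡ 1 — hits 1, so not a primitive root.
g = 3: 3^120 ≡ 1 — hits 1, so not a primitive root.
g = 4: 4^120 ≡ 1 — hits 1, so not a primitive root.
g = 5: 5^120 ≡ 1 — hits 1, so not a primitive root.
g = 6: 6^120 ≡ 1 — hits 1, so not a primitive root.
g = 7: 7^120 ≡ 240; 7^80 ≡ 15; 7^48 ≡ 91 — none is 1, so 7 is a primitive root.
So 7 is the smallest generator of (Z/241Z)^×.

7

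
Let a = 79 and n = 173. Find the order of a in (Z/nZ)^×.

ord(79) | φ(173) = 173 − 1 = 172 = 2^2 · 43.
Divisors of 172: 1, 2, 4, 43, 86, 172.
Evaluate successive powers at the divisors of 172:
79^1 ≡ 79 (mod 173)
79^2 ≡ 13 (mod 173)
79^4 ≡ 169 (mod 173)
79^43 ≡ 93 (mod 173)
79^86 ≡ 172 (mod 173)
79^172 ≡ 1 (mod 173) ✓
Therefore the multiplicative order of 79 modulo 173 is 172.

172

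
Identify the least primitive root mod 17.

3

φ(17) = 17 − 1 = 16 = 2^4.
Test candidates g = 2, 3, … against the prime factors q ∈ {2} of φ(17): g is a generator iff g^(16/q) ≢ 1 for every such q.
g = 2: 2^8 ≡ 1 — hits 1, so not a primitive root.
g = 3: 3^8 ≡ 16 — none is 1, so 3 is a primitive root.
So 3 is the smallest generator of (Z/17Z)^×.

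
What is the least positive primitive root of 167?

φ(167) = 167 − 1 = 166 = 2 · 83.
Test candidates g = 2, 3, … against the prime factors q ∈ {2, 83} of φ(167): g is a generator iff g^(166/q) ≢ 1 for every such q.
g = 2: 2^83 ≡ 1 — hits 1, so not a primitive root.
g = 3: 3^83 ≡ 1 — hits 1, so not a primitive root.
g = 4: 4^83 ≡ 1 — hits 1, so not a primitive root.
g = 5: 5^83 ≡ 166; 5^2 ≡ 25 — none is 1, so 5 is a primitive root.
Hence the least primitive root of 167 is 5.

5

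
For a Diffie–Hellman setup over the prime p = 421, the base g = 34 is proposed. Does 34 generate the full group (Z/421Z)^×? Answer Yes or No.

φ(421) = 421 − 1 = 420 = 2^2 · 3 · 5 · 7.
34 is a primitive root mod 421 iff 34^(φ(421)/q) ≢ 1 for every prime q | φ(421), i.e. q ∈ {2, 3, 5, 7}.
34^210 ≡ 420 (mod 421)  [q = 2: ≢ 1 ✓]
34^140 ≡ 20 (mod 421)  [q = 3: ≢ 1 ✓]
34^84 ≡ 377 (mod 421)  [q = 5: ≢ 1 ✓]
34^60 ≡ 1 (mod 421)  [q = 7: ≡ 1 ✗]
34^60 ≡ 1 shows ord(34) | 60, strictly less than φ(421); not a primitive root.

No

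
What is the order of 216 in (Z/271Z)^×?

90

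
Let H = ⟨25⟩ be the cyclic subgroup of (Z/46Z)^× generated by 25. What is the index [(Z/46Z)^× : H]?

2

The order of 25 must divide φ(46) = φ(2)·φ(23) = 1·22 = 22 = 2 · 11.
Divisors of 22: 1, 2, 11, 22.
Evaluate successive powers at the divisors of 22:
25^1 ≡ 25 (mod 46)
25^2 ≡ 27 (mod 46)
25^11 ≡ 1 (mod 46) ✓
So ord_46(25) = 11, hence |⟨25⟩| = 11.
Index = |(Z/46Z)^×| / |⟨25⟩| = 22 / 11 = 2.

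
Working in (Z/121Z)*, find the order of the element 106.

The order of 106 must divide φ(121) = φ(11^2) = 11·(11−1) = 110 = 2 · 5 · 11.
Divisors of 110: 1, 2, 5, 10, 11, 22, 55, 110.
Evaluate successive powers at the divisors of 110:
106^1 ≡ 106
106^2 ≡ 104
106^5 ≡ 21
106^10 ≡ 78
106^11 ≡ 40
106^22 ≡ 27
106^55 ≡ 120
106^110 ≡ 1
The smallest such exponent is 110, so the order of 106 is 110.

110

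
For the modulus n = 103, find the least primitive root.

φ(103) = 103 − 1 = 102 = 2 · 3 · 17.
Test candidates g = 2, 3, … against the prime factors q ∈ {2, 3, 17} of φ(103): g is a generator iff g^(102/q) ≢ 1 for every such q.
g = 2: 2^51 ≡ 1 — hits 1, so not a primitive root.
g = 3: 3^51 ≡ 102; 3^34 ≡ 1 — hits 1, so not a primitive root.
g = 4: 4^51 ≡ 1 — hits 1, so not a primitive root.
g = 5: 5^51 ≡ 102; 5^34 ≡ 56; 5^6 ≡ 72 — none is 1, so 5 is a primitive root.
The smallest primitive root modulo 103 is 5.

5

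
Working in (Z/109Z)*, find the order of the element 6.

108

ord(6) | φ(109) = 109 − 1 = 108 = 2^2 · 3^3.
Divisors of 108: 1, 2, 3, 4, 6, 9, 12, 18, 27, 36, 54, 108.
Test each divisor d:
6^1 ≡ 6 (mod 109)
6^2 ≡ 36 (mod 109)
6^3 ≡ 107 (mod 109)
6^4 ≡ 97 (mod 109)
6^6 ≡ 4 (mod 109)
6^9 ≡ 101 (mod 109)
6^12 ≡ 16 (mod 109)
6^18 ≡ 64 (mod 109)
6^27 ≡ 33 (mod 109)
6^36 ≡ 63 (mod 109)
6^54 ≡ 108 (mod 109)
6^108 ≡ 1 (mod 109) ✓
Hence ord(6) = 108.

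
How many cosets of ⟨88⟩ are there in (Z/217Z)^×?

30

The order of 88 must divide φ(217) = φ(7·31) = (7−1)·(31−1) = 6·30 = 180 = 2^2 · 3^2 · 5.
Divisors of 180: 1, 2, 3, 4, 5, 6, 9, 10, 12, 15, 18, 20, 30, 36, 45, 60, 90, 180.
Compute 88^d (mod 217) for the divisors d until we hit 1:
88^1 ≡ 88
88^2 ≡ 149
88^3 ≡ 92
88^4 ≡ 67
88^5 ≡ 37
88^6 ≡ 1
The order of 88 is 6, so the subgroup it generates has 6 elements.
[(Z/217Z)^× : ⟨88⟩] = 180/6 = 30.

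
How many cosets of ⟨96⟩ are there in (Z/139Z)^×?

46

The order of 96 must divide φ(139) = 139 − 1 = 138 = 2 · 3 · 23.
Divisors of 138: 1, 2, 3, 6, 23, 46, 69, 138.
Evaluate successive powers at the divisors of 138:
96^1 ≡ 96 (mod 139)
96^2 ≡ 42 (mod 139)
96^3 ≡ 1 (mod 139) ✓
Thus |⟨96⟩| = ord(96) = 3.
The index is φ(139) / ord(96) = 138 / 3 = 46.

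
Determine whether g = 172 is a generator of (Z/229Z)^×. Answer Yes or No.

No

φ(229) = 229 − 1 = 228 = 2^2 · 3 · 19.
172 is a primitive root mod 229 iff 172^(φ(229)/q) ≢ 1 for every prime q | φ(229), i.e. q ∈ {2, 3, 19}.
172^114 ≡ 1 (mod 229)  [q = 2: ≡ 1 ✗]
172^76 ≡ 1 (mod 229)  [q = 3: ≡ 1 ✗]
172^12 ≡ 104 (mod 229)  [q = 19: ≢ 1 ✓]
172^114 ≡ 1 shows ord(172) | 114, strictly less than φ(229); not a primitive root.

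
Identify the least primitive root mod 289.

3

φ(289) = φ(17^2) = 17·(17−1) = 272 = 2^4 · 17.
Test candidates g = 2, 3, … against the prime factors q ∈ {2, 17} of φ(289): g is a generator iff g^(272/q) ≢ 1 for every such q.
g = 2: 2^136 ≡ 1 — hits 1, so not a primitive root.
g = 3: 3^136 ≡ 288; 3^16 ≡ 171 — none is 1, so 3 is a primitive root.
The smallest primitive root modulo 289 is 3.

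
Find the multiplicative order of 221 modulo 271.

The order of 221 must divide φ(271) = 271 − 1 = 270 = 2 · 3^3 · 5.
Divisors of 270: 1, 2, 3, 5, 6, 9, 10, 15, 18, 27, 30, 45, 54, 90, 135, 270.
Evaluate successive powers at the divisors of 270:
221^1 ≡ 221
221^2 ≡ 61
221^3 ≡ 202
221^5 ≡ 127
221^6 ≡ 154
221^9 ≡ 214
221^10 ≡ 140
221^15 ≡ 165
221^18 ≡ 268
221^27 ≡ 171
221^30 ≡ 125
221^45 ≡ 29
221^54 ≡ 244
221^90 ≡ 28
221^135 ≡ 270
221^270 ≡ 1
Hence ord(221) = 270.

270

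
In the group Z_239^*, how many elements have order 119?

φ(239) = 239 − 1 = 238 = 2 · 7 · 17.
Since (Z/239Z)^× is cyclic of order 238, the number of elements of order d is φ(d) when d | 238 and 0 otherwise.
119 = 7 · 17 divides 238, and φ(119) = 96.

96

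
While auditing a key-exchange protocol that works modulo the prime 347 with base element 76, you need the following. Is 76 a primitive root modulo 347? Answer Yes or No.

Yes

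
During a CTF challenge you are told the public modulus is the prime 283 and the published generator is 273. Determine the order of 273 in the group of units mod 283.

282

By Lagrange's theorem, ord_283(273) divides φ(283) = 283 − 1 = 282 = 2 · 3 · 47.
Divisors of 282: 1, 2, 3, 6, 47, 94, 141, 282.
Evaluate successive powers at the divisors of 282:
273^1 ≡ 273
273^2 ≡ 100
273^3 ≡ 132
273^6 ≡ 161
273^47 ≡ 45
273^94 ≡ 44
273^141 ≡ 282
273^282 ≡ 1
Therefore the multiplicative order of 273 modulo 283 is 282.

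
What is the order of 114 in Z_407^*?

90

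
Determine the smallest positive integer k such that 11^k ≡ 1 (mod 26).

ord(11) | φ(26) = φ(2)·φ(13) = 1·12 = 12 = 2^2 · 3.
Divisors of 12: 1, 2, 3, 4, 6, 12.
Evaluate successive powers at the divisors of 12:
11^1 ≡ 11 (mod 26)
11^2 ≡ 17 (mod 26)
11^3 ≡ 5 (mod 26)
11^4 ≡ 3 (mod 26)
11^6 ≡ 25 (mod 26)
11^12 ≡ 1 (mod 26) ✓
The smallest such exponent is 12, so the order of 11 is 12.

12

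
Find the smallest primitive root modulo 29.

2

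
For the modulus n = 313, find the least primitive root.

10

φ(313) = 313 − 1 = 312 = 2^3 · 3 · 13.
g is a primitive root iff g^(312/q) ≢ 1 (mod 313) for each prime q ∈ {2, 3, 13}.
g = 2: 2^156 ≡ 1 — hits 1, so not a primitive root.
g = 3: 3^156 ≡ 1 — hits 1, so not a primitive root.
g = 4: 4^156 ≡ 1 — hits 1, so not a primitive root.
g = 5: 5^156 ≡ 312; 5^104 ≡ 1 — hits 1, so not a primitive root.
g = 6: 6^156 ≡ 1 — hits 1, so not a primitive root.
g = 7: 7^156 ≡ 312; 7^104 ≡ 1 — hits 1, so not a primitive root.
g = 8: 8^156 ≡ 1 — hits 1, so not a primitive root.
g = 9: 9^156 ≡ 1 — hits 1, so not a primitive root.
g = 10: 10^156 ≡ 312; 10^104 ≡ 214; 10^24 ≡ 103 — none is 1, so 10 is a primitive root.
Hence the least primitive root of 313 is 10.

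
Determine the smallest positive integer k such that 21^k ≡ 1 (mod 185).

18

By Lagrange's theorem, ord_185(21) divides φ(185) = φ(5·37) = (5−1)·(37−1) = 4·36 = 144 = 2^4 · 3^2.
Divisors of 144: 1, 2, 3, 4, 6, 8, 9, 12, 16, 18, 24, 36, 48, 72, 144.
Check 21^d mod 185 for each divisor in increasing order:
21^1 ≡ 21 (mod 185)
21^2 ≡ 71 (mod 185)
21^3 ≡ 11 (mod 185)
21^4 ≡ 46 (mod 185)
21^6 ≡ 121 (mod 185)
21^8 ≡ 81 (mod 185)
21^9 ≡ 36 (mod 185)
21^12 ≡ 26 (mod 185)
21^16 ≡ 86 (mod 185)
21^18 ≡ 1 (mod 185) ✓
Therefore the multiplicative order of 21 modulo 185 is 18.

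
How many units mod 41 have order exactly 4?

2

φ(41) = 41 − 1 = 40 = 2^3 · 5.
Since (Z/41Z)^× is cyclic of order 40, the number of elements of order d is φ(d) when d | 40 and 0 otherwise.
4 = 2^2 divides 40, and φ(4) = 2.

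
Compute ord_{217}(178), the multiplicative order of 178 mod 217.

30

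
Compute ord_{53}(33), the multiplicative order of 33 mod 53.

52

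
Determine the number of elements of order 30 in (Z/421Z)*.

φ(421) = 421 − 1 = 420 = 2^2 · 3 · 5 · 7.
Since (Z/421Z)^× is cyclic of order 420, the number of elements of order d is φ(d) when d | 420 and 0 otherwise.
30 = 2 · 3 · 5 divides 420, and φ(30) = 8.

8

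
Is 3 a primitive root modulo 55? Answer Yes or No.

55 = 5 · 11 is a product of two distinct odd primes, so (Z/55Z)^× ≅ (Z/5Z)^× × (Z/11Z)^× is not cyclic.
No primitive root modulo 55 exists; in particular 3 is not one.

No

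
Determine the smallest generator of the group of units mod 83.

φ(83) = 83 − 1 = 82 = 2 · 41.
g is a primitive root iff g^(82/q) ≢ 1 (mod 83) for each prime q ∈ {2, 41}.
g = 2: 2^41 ≡ 82; 2^2 ≡ 4 — none is 1, so 2 is a primitive root.
The smallest primitive root modulo 83 is 2.

2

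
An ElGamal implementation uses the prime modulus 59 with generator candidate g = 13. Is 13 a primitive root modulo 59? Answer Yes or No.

φ(59) = 59 − 1 = 58 = 2 · 29.
It suffices to check that the order of 13 is not a proper divisor of 58: compute 13^(58/q) for q ∈ {2, 29}.
13^29 ≡ 58 (mod 59)  [q = 2: ≢ 1 ✓]
13^2 ≡ 51 (mod 59)  [q = 29: ≢ 1 ✓]
All checks pass, so 13 has order 58 and is a primitive root modulo 59.

Yes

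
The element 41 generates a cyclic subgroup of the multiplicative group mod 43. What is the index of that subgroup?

By Lagrange's theorem, ord_43(41) divides φ(43) = 43 − 1 = 42 = 2 · 3 · 7.
Divisors of 42: 1, 2, 3, 6, 7, 14, 21, 42.
Check 41^d mod 43 for each divisor in increasing order:
41^1 ≡ 41
41^2 ≡ 4
41^3 ≡ 35
41^6 ≡ 21
41^7 ≡ 1
Thus |⟨41⟩| = ord(41) = 7.
Index = |(Z/43Z)^×| / |⟨41⟩| = 42 / 7 = 6.

6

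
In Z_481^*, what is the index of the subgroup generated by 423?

12

ord(423) | φ(481) = φ(13·37) = (13−1)·(37−1) = 12·36 = 432 = 2^4 · 3^3.
Divisors of 432: 1, 2, 3, 4, 6, 8, 9, 12, 16, 18, 24, 27, 36, 48, 54, 72, 108, 144, 216, 432.
Compute 423^d (mod 481) for the divisors d until we hit 1:
423^1 ≡ 423 (mod 481)
423^2 ≡ 478 (mod 481)
423^3 ≡ 174 (mod 481)
423^4 ≡ 9 (mod 481)
423^6 ≡ 454 (mod 481)
423^8 ≡ 81 (mod 481)
423^9 ≡ 112 (mod 481)
423^12 ≡ 248 (mod 481)
423^16 ≡ 308 (mod 481)
423^18 ≡ 38 (mod 481)
423^24 ≡ 417 (mod 481)
423^27 ≡ 408 (mod 481)
423^36 ≡ 1 (mod 481) ✓
The order of 423 is 36, so the subgroup it generates has 36 elements.
Index = |(Z/481Z)^×| / |⟨423⟩| = 432 / 36 = 12.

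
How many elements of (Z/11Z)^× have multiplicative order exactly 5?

φ(11) = 11 − 1 = 10 = 2 · 5.
In a cyclic group of order 10, there are φ(d) elements of order d for each divisor d of 10, and zero for non-divisors.
5 | 10, and φ(5) = 5 − 1 = 4.

4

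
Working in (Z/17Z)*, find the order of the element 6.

16

The order of 6 must divide φ(17) = 17 − 1 = 16 = 2^4.
Divisors of 16: 1, 2, 4, 8, 16.
Evaluate successive powers at the divisors of 16:
6^1 ≡ 6
6^2 ≡ 2
6^4 ≡ 4
6^8 ≡ 16
6^16 ≡ 1
Hence ord(6) = 16.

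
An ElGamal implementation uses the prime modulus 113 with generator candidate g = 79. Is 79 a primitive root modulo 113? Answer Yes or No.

Yes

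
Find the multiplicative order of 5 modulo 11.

5

ord(5) | φ(11) = 11 − 1 = 10 = 2 · 5.
Divisors of 10: 1, 2, 5, 10.
Evaluate successive powers at the divisors of 10:
5^1 ≡ 5 (mod 11)
5^2 ≡ 3 (mod 11)
5^5 ≡ 1 (mod 11) ✓
Therefore the multiplicative order of 5 modulo 11 is 5.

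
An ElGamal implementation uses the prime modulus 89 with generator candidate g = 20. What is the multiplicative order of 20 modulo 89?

44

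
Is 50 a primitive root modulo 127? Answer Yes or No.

No

φ(127) = 127 − 1 = 126 = 2 · 3^2 · 7.
An element g generates (Z/127Z)^× iff g^(126/q) ≢ 1 (mod 127) for each prime q ∈ {2, 3, 7}.
50^63 ≡ 1 (mod 127)  [q = 2: ≡ 1 ✗]
50^42 ≡ 1 (mod 127)  [q = 3: ≡ 1 ✗]
50^18 ≡ 4 (mod 127)  [q = 7: ≢ 1 ✓]
50^63 ≡ 1 shows ord(50) | 63, strictly less than φ(127); not a primitive root.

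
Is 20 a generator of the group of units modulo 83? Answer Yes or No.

φ(83) = 83 − 1 = 82 = 2 · 41.
20 is a primitive root mod 83 iff 20^(φ(83)/q) ≢ 1 for every prime q | φ(83), i.e. q ∈ {2, 41}.
20^41 ≡ 82 (mod 83)  [q = 2: ≢ 1 ✓]
20^2 ≡ 68 (mod 83)  [q = 41: ≢ 1 ✓]
All checks pass, so 20 has order 82 and is a primitive root modulo 83.

Yes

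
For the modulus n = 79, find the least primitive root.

3

φ(79) = 79 − 1 = 78 = 2 · 3 · 13.
g is a primitive root iff g^(78/q) ≢ 1 (mod 79) for each prime q ∈ {2, 3, 13}.
g = 2: 2^39 ≡ 1 — hits 1, so not a primitive root.
g = 3: 3^39 ≡ 78; 3^26 ≡ 23; 3^6 ≡ 18 — none is 1, so 3 is a primitive root.
Hence the least primitive root of 79 is 3.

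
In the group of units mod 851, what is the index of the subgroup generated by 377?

ord(377) | φ(851) = φ(23·37) = (23−1)·(37−1) = 22·36 = 792 = 2^3 · 3^2 · 11.
Divisors of 792: 1, 2, 3, 4, 6, 8, 9, 11, 12, 18, 22, 24, 33, 36, 44, 66, 72, 88, 99, 132, 198, 264, 396, 792.
Evaluate successive powers at the divisors of 792:
377^1 ≡ 377 (mod 851)
377^2 ≡ 12 (mod 851)
377^3 ≡ 269 (mod 851)
377^4 ≡ 144 (mod 851)
377^6 ≡ 26 (mod 851)
377^8 ≡ 312 (mod 851)
377^9 ≡ 186 (mod 851)
377^11 ≡ 530 (mod 851)
377^12 ≡ 676 (mod 851)
377^18 ≡ 556 (mod 851)
377^22 ≡ 70 (mod 851)
377^24 ≡ 840 (mod 851)
377^33 ≡ 507 (mod 851)
377^36 ≡ 223 (mod 851)
377^44 ≡ 645 (mod 851)
377^66 ≡ 47 (mod 851)
377^72 ≡ 371 (mod 851)
377^88 ≡ 737 (mod 851)
377^99 ≡ 1 (mod 851) ✓
The order of 377 is 99, so the subgroup it generates has 99 elements.
The index is φ(851) / ord(377) = 792 / 99 = 8.

8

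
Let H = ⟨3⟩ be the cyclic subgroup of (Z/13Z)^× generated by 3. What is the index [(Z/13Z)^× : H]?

The order of 3 must divide φ(13) = 13 − 1 = 12 = 2^2 · 3.
Divisors of 12: 1, 2, 3, 4, 6, 12.
Check 3^d mod 13 for each divisor in increasing order:
3^1 ≡ 3 (mod 13)
3^2 ≡ 9 (mod 13)
3^3 ≡ 1 (mod 13) ✓
So ord_13(3) = 3, hence |⟨3⟩| = 3.
The index is φ(13) / ord(3) = 12 / 3 = 4.

4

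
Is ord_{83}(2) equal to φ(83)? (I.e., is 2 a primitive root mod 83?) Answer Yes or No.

Yes

φ(83) = 83 − 1 = 82 = 2 · 41.
An element g generates (Z/83Z)^× iff g^(82/q) ≢ 1 (mod 83) for each prime q ∈ {2, 41}.
2^41 ≡ 82 (mod 83)  [q = 2: ≢ 1 ✓]
2^2 ≡ 4 (mod 83)  [q = 41: ≢ 1 ✓]
None equal 1, so ord_83(2) = 82: 2 is a primitive root.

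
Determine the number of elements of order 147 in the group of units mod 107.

0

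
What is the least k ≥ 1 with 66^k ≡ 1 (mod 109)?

9

The order of 66 must divide φ(109) = 109 − 1 = 108 = 2^2 · 3^3.
Divisors of 108: 1, 2, 3, 4, 6, 9, 12, 18, 27, 36, 54, 108.
Check 66^d mod 109 for each divisor in increasing order:
66^1 ≡ 66
66^2 ≡ 105
66^3 ≡ 63
66^4 ≡ 16
66^6 ≡ 45
66^9 ≡ 1
The smallest such exponent is 9, so the order of 66 is 9.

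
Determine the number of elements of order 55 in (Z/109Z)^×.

0

φ(109) = 109 − 1 = 108 = 2^2 · 3^3.
(Z/109Z)^× is cyclic (|G| = 108); a cyclic group of order m has exactly φ(d) elements of each order d | m, and none otherwise.
Here 108 is not a multiple of 55, so there are no elements of order 55.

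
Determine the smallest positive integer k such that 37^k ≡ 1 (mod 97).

96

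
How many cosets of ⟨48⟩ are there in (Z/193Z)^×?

4

ord(48) | φ(193) = 193 − 1 = 192 = 2^6 · 3.
Divisors of 192: 1, 2, 3, 4, 6, 8, 12, 16, 24, 32, 48, 64, 96, 192.
Compute 48^d (mod 193) for the divisors d until we hit 1:
48^1 ≡ 48
48^2 ≡ 181
48^3 ≡ 3
48^4 ≡ 144
48^6 ≡ 9
48^8 ≡ 85
48^12 ≡ 81
48^16 ≡ 84
48^24 ≡ 192
48^32 ≡ 108
48^48 ≡ 1
So ord_193(48) = 48, hence |⟨48⟩| = 48.
The index is φ(193) / ord(48) = 192 / 48 = 4.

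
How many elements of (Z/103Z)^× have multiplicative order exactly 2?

φ(103) = 103 − 1 = 102 = 2 · 3 · 17.
(Z/103Z)^× is cyclic (|G| = 102); a cyclic group of order m has exactly φ(d) elements of each order d | m, and none otherwise.
2 | 102, and φ(2) = 2 − 1 = 1.

1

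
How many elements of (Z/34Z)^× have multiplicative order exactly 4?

φ(34) = φ(2)·φ(17) = 1·16 = 16 = 2^4.
Since (Z/34Z)^× is cyclic of order 16, the number of elements of order d is φ(d) when d | 16 and 0 otherwise.
4 = 2^2 divides 16, and φ(4) = 2.

2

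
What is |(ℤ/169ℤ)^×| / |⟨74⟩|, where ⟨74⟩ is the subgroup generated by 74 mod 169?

By Lagrange's theorem, ord_169(74) divides φ(169) = φ(13^2) = 13·(13−1) = 156 = 2^2 · 3 · 13.
Divisors of 156: 1, 2, 3, 4, 6, 12, 13, 26, 39, 52, 78, 156.
Compute 74^d (mod 169) for the divisors d until we hit 1:
74^1 ≡ 74 (mod 169)
74^2 ≡ 68 (mod 169)
74^3 ≡ 131 (mod 169)
74^4 ≡ 61 (mod 169)
74^6 ≡ 92 (mod 169)
74^12 ≡ 14 (mod 169)
74^13 ≡ 22 (mod 169)
74^26 ≡ 146 (mod 169)
74^39 ≡ 1 (mod 169) ✓
So ord_169(74) = 39, hence |⟨74⟩| = 39.
[(Z/169Z)^× : ⟨74⟩] = 156/39 = 4.

4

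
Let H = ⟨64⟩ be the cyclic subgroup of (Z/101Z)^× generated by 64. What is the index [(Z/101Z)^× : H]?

The order of 64 must divide φ(101) = 101 − 1 = 100 = 2^2 · 5^2.
Divisors of 100: 1, 2, 4, 5, 10, 20, 25, 50, 100.
Compute 64^d (mod 101) for the divisors d until we hit 1:
64^1 ≡ 64 (mod 101)
64^2 ≡ 56 (mod 101)
64^4 ≡ 5 (mod 101)
64^5 ≡ 17 (mod 101)
64^10 ≡ 87 (mod 101)
64^20 ≡ 95 (mod 101)
64^25 ≡ 100 (mod 101)
64^50 ≡ 1 (mod 101) ✓
The order of 64 is 50, so the subgroup it generates has 50 elements.
[(Z/101Z)^× : ⟨64⟩] = 100/50 = 2.

2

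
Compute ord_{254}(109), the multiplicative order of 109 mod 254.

126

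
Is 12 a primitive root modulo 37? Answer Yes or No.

No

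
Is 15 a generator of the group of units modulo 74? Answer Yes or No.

Yes

φ(74) = φ(2)·φ(37) = 1·36 = 36 = 2^2 · 3^2.
An element g generates (Z/74Z)^× iff g^(36/q) ≢ 1 (mod 74) for each prime q ∈ {2, 3}.
15^18 ≡ 73 (mod 74)  [q = 2: ≢ 1 ✓]
15^12 ≡ 63 (mod 74)  [q = 3: ≢ 1 ✓]
All checks pass, so 15 has order 36 and is a primitive root modulo 74.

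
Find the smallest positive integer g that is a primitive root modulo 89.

φ(89) = 89 − 1 = 88 = 2^3 · 11.
Test candidates g = 2, 3, … against the prime factors q ∈ {2, 11} of φ(89): g is a generator iff g^(88/q) ≢ 1 for every such q.
g = 2: 2^44 ≡ 1 — hits 1, so not a primitive root.
g = 3: 3^44 ≡ 88; 3^8 ≡ 64 — none is 1, so 3 is a primitive root.
So 3 is the smallest generator of (Z/89Z)^×.

3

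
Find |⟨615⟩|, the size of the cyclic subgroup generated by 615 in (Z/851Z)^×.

132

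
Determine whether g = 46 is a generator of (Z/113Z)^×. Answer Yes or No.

Yes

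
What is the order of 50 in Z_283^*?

Since 50 ∈ (Z/283Z)^×, its order divides φ(283) = 283 − 1 = 282 = 2 · 3 · 47.
Divisors of 282: 1, 2, 3, 6, 47, 94, 141, 282.
Compute 50^d (mod 283) for the divisors d until we hit 1:
50^1 ≡ 50 (mod 283)
50^2 ≡ 236 (mod 283)
50^3 ≡ 197 (mod 283)
50^6 ≡ 38 (mod 283)
50^47 ≡ 239 (mod 283)
50^94 ≡ 238 (mod 283)
50^141 ≡ 282 (mod 283)
50^282 ≡ 1 (mod 283) ✓
So ord_283(50) = 282.

282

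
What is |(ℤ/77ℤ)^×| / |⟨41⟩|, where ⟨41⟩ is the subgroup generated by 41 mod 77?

6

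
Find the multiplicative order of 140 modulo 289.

68

By Lagrange's theorem, ord_289(140) divides φ(289) = φ(17^2) = 17·(17−1) = 272 = 2^4 · 17.
Divisors of 272: 1, 2, 4, 8, 16, 17, 34, 68, 136, 272.
Compute 140^d (mod 289) for the divisors d until we hit 1:
140^1 ≡ 140 (mod 289)
140^2 ≡ 237 (mod 289)
140^4 ≡ 103 (mod 289)
140^8 ≡ 205 (mod 289)
140^16 ≡ 120 (mod 289)
140^17 ≡ 38 (mod 289)
140^34 ≡ 288 (mod 289)
140^68 ≡ 1 (mod 289) ✓
The smallest such exponent is 68, so the order of 140 is 68.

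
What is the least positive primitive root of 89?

φ(89) = 89 − 1 = 88 = 2^3 · 11.
Test candidates g = 2, 3, … against the prime factors q ∈ {2, 11} of φ(89): g is a generator iff g^(88/q) ≢ 1 for every such q.
g = 2: 2^44 ≡ 1 — hits 1, so not a primitive root.
g = 3: 3^44 ≡ 88; 3^8 ≡ 64 — none is 1, so 3 is a primitive root.
So 3 is the smallest generator of (Z/89Z)^×.

3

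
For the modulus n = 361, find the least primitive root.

2

φ(361) = φ(19^2) = 19·(19−1) = 342 = 2 · 3^2 · 19.
g is a primitive root iff g^(342/q) ≢ 1 (mod 361) for each prime q ∈ {2, 3, 19}.
g = 2: 2^171 ≡ 360; 2^114 ≡ 292; 2^18 ≡ 58 — none is 1, so 2 is a primitive root.
The smallest primitive root modulo 361 is 2.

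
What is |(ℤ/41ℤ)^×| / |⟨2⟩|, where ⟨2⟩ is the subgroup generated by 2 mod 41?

2

Since 2 ∈ (Z/41Z)^×, its order divides φ(41) = 41 − 1 = 40 = 2^3 · 5.
Divisors of 40: 1, 2, 4, 5, 8, 10, 20, 40.
Check 2^d mod 41 for each divisor in increasing order:
2^1 ≡ 2
2^2 ≡ 4
2^4 ≡ 16
2^5 ≡ 32
2^8 ≡ 10
2^10 ≡ 40
2^20 ≡ 1
Thus |⟨2⟩| = ord(2) = 20.
The index is φ(41) / ord(2) = 40 / 20 = 2.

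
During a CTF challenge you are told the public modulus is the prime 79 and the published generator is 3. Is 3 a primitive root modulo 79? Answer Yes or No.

Yes

φ(79) = 79 − 1 = 78 = 2 · 3 · 13.
It suffices to check that the order of 3 is not a proper divisor of 78: compute 3^(78/q) for q ∈ {2, 3, 13}.
3^39 ≡ 78 (mod 79)  [q = 2: ≢ 1 ✓]
3^26 ≡ 23 (mod 79)  [q = 3: ≢ 1 ✓]
3^6 ≡ 18 (mod 79)  [q = 13: ≢ 1 ✓]
All checks pass, so 3 has order 78 and is a primitive root modulo 79.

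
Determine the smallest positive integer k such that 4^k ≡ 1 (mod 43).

7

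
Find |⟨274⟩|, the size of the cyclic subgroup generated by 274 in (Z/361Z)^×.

114

ord(274) | φ(361) = φ(19^2) = 19·(19−1) = 342 = 2 · 3^2 · 19.
Divisors of 342: 1, 2, 3, 6, 9, 18, 19, 38, 57, 114, 171, 342.
Compute 274^d (mod 361) for the divisors d until we hit 1:
274^1 ≡ 274 (mod 361)
274^2 ≡ 349 (mod 361)
274^3 ≡ 322 (mod 361)
274^6 ≡ 77 (mod 361)
274^9 ≡ 246 (mod 361)
274^18 ≡ 229 (mod 361)
274^19 ≡ 293 (mod 361)
274^38 ≡ 292 (mod 361)
274^57 ≡ 360 (mod 361)
274^114 ≡ 1 (mod 361) ✓
Hence ord(274) = 114.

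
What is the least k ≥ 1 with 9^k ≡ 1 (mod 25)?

The order of 9 must divide φ(25) = φ(5^2) = 5·(5−1) = 20 = 2^2 · 5.
Divisors of 20: 1, 2, 4, 5, 10, 20.
Test each divisor d:
9^1 ≡ 9 (mod 25)
9^2 ≡ 6 (mod 25)
9^4 ≡ 11 (mod 25)
9^5 ≡ 24 (mod 25)
9^10 ≡ 1 (mod 25) ✓
The smallest such exponent is 10, so the order of 9 is 10.

10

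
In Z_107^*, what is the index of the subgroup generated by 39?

2

ord(39) | φ(107) = 107 − 1 = 106 = 2 · 53.
Divisors of 106: 1, 2, 53, 106.
Check 39^d mod 107 for each divisor in increasing order:
39^1 ≡ 39 (mod 107)
39^2 ≡ 23 (mod 107)
39^53 ≡ 1 (mod 107) ✓
Thus |⟨39⟩| = ord(39) = 53.
[(Z/107Z)^× : ⟨39⟩] = 106/53 = 2.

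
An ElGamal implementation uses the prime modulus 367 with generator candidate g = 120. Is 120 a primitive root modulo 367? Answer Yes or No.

φ(367) = 367 − 1 = 366 = 2 · 3 · 61.
It suffices to check that the order of 120 is not a proper divisor of 366: compute 120^(366/q) for q ∈ {2, 3, 61}.
120^183 ≡ 1 (mod 367)  [q = 2: ≡ 1 ✗]
120^122 ≡ 1 (mod 367)  [q = 3: ≡ 1 ✗]
120^6 ≡ 105 (mod 367)  [q = 61: ≢ 1 ✓]
120^183 ≡ 1 shows ord(120) | 183, strictly less than φ(367); not a primitive root.

No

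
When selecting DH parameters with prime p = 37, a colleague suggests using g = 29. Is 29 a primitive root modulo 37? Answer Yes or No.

No

φ(37) = 37 − 1 = 36 = 2^2 · 3^2.
An element g generates (Z/37Z)^× iff g^(36/q) ≢ 1 (mod 37) for each prime q ∈ {2, 3}.
29^18 ≡ 36 (mod 37)  [q = 2: ≢ 1 ✓]
29^12 ≡ 1 (mod 37)  [q = 3: ≡ 1 ✗]
The check at q = 3 fails, so 29 generates a proper subgroup.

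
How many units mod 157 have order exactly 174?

φ(157) = 157 − 1 = 156 = 2^2 · 3 · 13.
Since (Z/157Z)^× is cyclic of order 156, the number of elements of order d is φ(d) when d | 156 and 0 otherwise.
Since 174 ∤ 156, the count is 0.

0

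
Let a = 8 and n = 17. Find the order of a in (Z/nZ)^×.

8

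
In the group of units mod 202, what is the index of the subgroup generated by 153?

4

The order of 153 must divide φ(202) = φ(2)·φ(101) = 1·100 = 100 = 2^2 · 5^2.
Divisors of 100: 1, 2, 4, 5, 10, 20, 25, 50, 100.
Evaluate successive powers at the divisors of 100:
153^1 ≡ 153 (mod 202)
153^2 ≡ 179 (mod 202)
153^4 ≡ 125 (mod 202)
153^5 ≡ 137 (mod 202)
153^10 ≡ 185 (mod 202)
153^20 ≡ 87 (mod 202)
153^25 ≡ 1 (mod 202) ✓
So ord_202(153) = 25, hence |⟨153⟩| = 25.
Index = |(Z/202Z)^×| / |⟨153⟩| = 100 / 25 = 4.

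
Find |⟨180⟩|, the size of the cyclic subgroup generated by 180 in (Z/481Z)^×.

The order of 180 must divide φ(481) = φ(13·37) = (13−1)·(37−1) = 12·36 = 432 = 2^4 · 3^3.
Divisors of 432: 1, 2, 3, 4, 6, 8, 9, 12, 16, 18, 24, 27, 36, 48, 54, 72, 108, 144, 216, 432.
Evaluate successive powers at the divisors of 432:
180^1 ≡ 180 (mod 481)
180^2 ≡ 173 (mod 481)
180^3 ≡ 356 (mod 481)
180^4 ≡ 107 (mod 481)
180^6 ≡ 233 (mod 481)
180^8 ≡ 386 (mod 481)
180^9 ≡ 216 (mod 481)
180^12 ≡ 417 (mod 481)
180^16 ≡ 367 (mod 481)
180^18 ≡ 480 (mod 481)
180^24 ≡ 248 (mod 481)
180^27 ≡ 265 (mod 481)
180^36 ≡ 1 (mod 481) ✓
So ord_481(180) = 36.

36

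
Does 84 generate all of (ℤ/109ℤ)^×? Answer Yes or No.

φ(109) = 109 − 1 = 108 = 2^2 · 3^3.
It suffices to check that the order of 84 is not a proper divisor of 108: compute 84^(108/q) for q ∈ {2, 3}.
84^54 ≡ 1 (mod 109)  [q = 2: ≡ 1 ✗]
84^36 ≡ 45 (mod 109)  [q = 3: ≢ 1 ✓]
84^54 ≡ 1 shows ord(84) | 54, strictly less than φ(109); not a primitive root.

No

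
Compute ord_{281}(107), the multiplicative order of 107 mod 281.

280

The order of 107 must divide φ(281) = 281 − 1 = 280 = 2^3 · 5 · 7.
Divisors of 280: 1, 2, 4, 5, 7, 8, 10, 14, 20, 28, 35, 40, 56, 70, 140, 280.
Compute 107^d (mod 281) for the divisors d until we hit 1:
107^1 ≡ 107 (mod 281)
107^2 ≡ 209 (mod 281)
107^4 ≡ 126 (mod 281)
107^5 ≡ 275 (mod 281)
107^7 ≡ 151 (mod 281)
107^8 ≡ 140 (mod 281)
107^10 ≡ 36 (mod 281)
107^14 ≡ 40 (mod 281)
107^20 ≡ 172 (mod 281)
107^28 ≡ 195 (mod 281)
107^35 ≡ 221 (mod 281)
107^40 ≡ 79 (mod 281)
107^56 ≡ 90 (mod 281)
107^70 ≡ 228 (mod 281)
107^140 ≡ 280 (mod 281)
107^280 ≡ 1 (mod 281) ✓
Hence ord(107) = 280.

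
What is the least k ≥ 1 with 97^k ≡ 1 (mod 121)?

Since 97 ∈ (Z/121Z)^×, its order divides φ(121) = φ(11^2) = 11·(11−1) = 110 = 2 · 5 · 11.
Divisors of 110: 1, 2, 5, 10, 11, 22, 55, 110.
Evaluate successive powers at the divisors of 110:
97^1 ≡ 97 (mod 121)
97^2 ≡ 92 (mod 121)
97^5 ≡ 23 (mod 121)
97^10 ≡ 45 (mod 121)
97^11 ≡ 9 (mod 121)
97^22 ≡ 81 (mod 121)
97^55 ≡ 1 (mod 121) ✓
So ord_121(97) = 55.

55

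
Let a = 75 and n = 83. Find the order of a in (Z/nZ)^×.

41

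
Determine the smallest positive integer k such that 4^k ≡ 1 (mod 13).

6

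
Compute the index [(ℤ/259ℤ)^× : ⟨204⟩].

6

ord(204) | φ(259) = φ(7·37) = (7−1)·(37−1) = 6·36 = 216 = 2^3 · 3^3.
Divisors of 216: 1, 2, 3, 4, 6, 8, 9, 12, 18, 24, 27, 36, 54, 72, 108, 216.
Evaluate successive powers at the divisors of 216:
204^1 ≡ 204 (mod 259)
204^2 ≡ 176 (mod 259)
204^3 ≡ 162 (mod 259)
204^4 ≡ 155 (mod 259)
204^6 ≡ 85 (mod 259)
204^8 ≡ 197 (mod 259)
204^9 ≡ 43 (mod 259)
204^12 ≡ 232 (mod 259)
204^18 ≡ 36 (mod 259)
204^24 ≡ 211 (mod 259)
204^27 ≡ 253 (mod 259)
204^36 ≡ 1 (mod 259) ✓
So ord_259(204) = 36, hence |⟨204⟩| = 36.
The index is φ(259) / ord(204) = 216 / 36 = 6.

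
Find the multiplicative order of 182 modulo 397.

By Lagrange's theorem, ord_397(182) divides φ(397) = 397 − 1 = 396 = 2^2 · 3^2 · 11.
Divisors of 396: 1, 2, 3, 4, 6, 9, 11, 12, 18, 22, 33, 36, 44, 66, 99, 132, 198, 396.
Compute 182^d (mod 397) for the divisors d until we hit 1:
182^1 ≡ 182
182^2 ≡ 173
182^3 ≡ 123
182^4 ≡ 154
182^6 ≡ 43
182^9 ≡ 128
182^11 ≡ 309
182^12 ≡ 261
182^18 ≡ 107
182^22 ≡ 201
182^33 ≡ 177
182^36 ≡ 333
182^44 ≡ 304
182^66 ≡ 363
182^99 ≡ 334
182^132 ≡ 362
182^198 ≡ 396
182^396 ≡ 1
The smallest such exponent is 396, so the order of 182 is 396.

396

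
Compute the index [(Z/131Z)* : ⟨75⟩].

2

Since 75 ∈ (Z/131Z)^×, its order divides φ(131) = 131 − 1 = 130 = 2 · 5 · 13.
Divisors of 130: 1, 2, 5, 10, 13, 26, 65, 130.
Test each divisor d:
75^1 ≡ 75 (mod 131)
75^2 ≡ 123 (mod 131)
75^5 ≡ 84 (mod 131)
75^10 ≡ 113 (mod 131)
75^13 ≡ 58 (mod 131)
75^26 ≡ 89 (mod 131)
75^65 ≡ 1 (mod 131) ✓
The order of 75 is 65, so the subgroup it generates has 65 elements.
Index = |(Z/131Z)^×| / |⟨75⟩| = 130 / 65 = 2.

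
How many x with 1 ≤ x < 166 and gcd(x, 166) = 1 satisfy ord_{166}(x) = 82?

40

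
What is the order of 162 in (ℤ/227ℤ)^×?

226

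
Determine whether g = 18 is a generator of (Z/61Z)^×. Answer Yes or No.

Yes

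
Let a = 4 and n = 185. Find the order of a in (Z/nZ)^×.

ord(4) | φ(185) = φ(5·37) = (5−1)·(37−1) = 4·36 = 144 = 2^4 · 3^2.
Divisors of 144: 1, 2, 3, 4, 6, 8, 9, 12, 16, 18, 24, 36, 48, 72, 144.
Evaluate successive powers at the divisors of 144:
4^1 ≡ 4 (mod 185)
4^2 ≡ 16 (mod 185)
4^3 ≡ 64 (mod 185)
4^4 ≡ 71 (mod 185)
4^6 ≡ 26 (mod 185)
4^8 ≡ 46 (mod 185)
4^9 ≡ 184 (mod 185)
4^12 ≡ 121 (mod 185)
4^16 ≡ 81 (mod 185)
4^18 ≡ 1 (mod 185) ✓
The smallest such exponent is 18, so the order of 4 is 18.

18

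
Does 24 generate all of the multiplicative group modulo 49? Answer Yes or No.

Yes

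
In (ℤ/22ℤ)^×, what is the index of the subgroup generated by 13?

1

ord(13) | φ(22) = φ(2)·φ(11) = 1·10 = 10 = 2 · 5.
Divisors of 10: 1, 2, 5, 10.
Compute 13^d (mod 22) for the divisors d until we hit 1:
13^1 ≡ 13 (mod 22)
13^2 ≡ 15 (mod 22)
13^5 ≡ 21 (mod 22)
13^10 ≡ 1 (mod 22) ✓
Thus |⟨13⟩| = ord(13) = 10.
The index is φ(22) / ord(13) = 10 / 10 = 1.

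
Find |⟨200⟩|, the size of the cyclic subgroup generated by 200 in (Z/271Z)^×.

135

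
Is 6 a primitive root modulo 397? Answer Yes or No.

Yes

φ(397) = 397 − 1 = 396 = 2^2 · 3^2 · 11.
6 is a primitive root mod 397 iff 6^(φ(397)/q) ≢ 1 for every prime q | φ(397), i.e. q ∈ {2, 3, 11}.
6^198 ≡ 396 (mod 397)  [q = 2: ≢ 1 ✓]
6^132 ≡ 34 (mod 397)  [q = 3: ≢ 1 ✓]
6^36 ≡ 167 (mod 397)  [q = 11: ≢ 1 ✓]
All checks pass, so 6 has order 396 and is a primitive root modulo 397.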